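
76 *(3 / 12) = 19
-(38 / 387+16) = -16.10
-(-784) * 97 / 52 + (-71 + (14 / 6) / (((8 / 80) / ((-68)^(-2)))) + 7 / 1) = 126096935/90168 = 1398.47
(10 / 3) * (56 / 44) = 140/33 = 4.24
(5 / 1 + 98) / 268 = 103/268 = 0.38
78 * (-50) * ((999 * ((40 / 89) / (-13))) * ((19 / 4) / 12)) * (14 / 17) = 66433500/1513 = 43908.46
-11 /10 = -1.10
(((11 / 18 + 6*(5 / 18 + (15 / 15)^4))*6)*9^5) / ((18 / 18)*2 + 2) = 2932767/4 = 733191.75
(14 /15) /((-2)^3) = -7/60 = -0.12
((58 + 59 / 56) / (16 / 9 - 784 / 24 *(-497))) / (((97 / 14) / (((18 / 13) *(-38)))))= -5089473/184274974 = -0.03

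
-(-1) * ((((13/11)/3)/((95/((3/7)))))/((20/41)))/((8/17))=9061/1170400 = 0.01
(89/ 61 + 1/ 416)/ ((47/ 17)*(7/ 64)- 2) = -1260890/1464671 = -0.86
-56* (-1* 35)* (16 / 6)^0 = 1960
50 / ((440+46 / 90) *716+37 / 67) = 150750/950950621 = 0.00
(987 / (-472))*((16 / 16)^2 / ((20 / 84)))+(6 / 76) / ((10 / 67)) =-74019/8968 = -8.25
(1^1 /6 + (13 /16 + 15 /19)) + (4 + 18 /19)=6125/912 = 6.72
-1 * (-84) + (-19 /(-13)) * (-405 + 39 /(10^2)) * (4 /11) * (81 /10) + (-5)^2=-58372729/35750 = -1632.80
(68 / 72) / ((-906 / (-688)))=2924/4077 = 0.72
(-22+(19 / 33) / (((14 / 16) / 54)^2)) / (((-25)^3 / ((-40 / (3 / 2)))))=18721504/5053125 = 3.70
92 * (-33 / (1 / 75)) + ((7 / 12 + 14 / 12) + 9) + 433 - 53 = -227309.25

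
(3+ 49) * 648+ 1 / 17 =572833/17 = 33696.06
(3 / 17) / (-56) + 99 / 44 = 2139/952 = 2.25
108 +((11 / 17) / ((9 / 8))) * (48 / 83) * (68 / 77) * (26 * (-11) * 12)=-522980/581 = -900.14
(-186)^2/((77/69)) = 2387124/77 = 31001.61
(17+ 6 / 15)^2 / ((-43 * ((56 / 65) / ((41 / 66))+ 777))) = -448253/49555135 = -0.01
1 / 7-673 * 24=-16151.86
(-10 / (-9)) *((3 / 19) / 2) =5/57 = 0.09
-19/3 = -6.33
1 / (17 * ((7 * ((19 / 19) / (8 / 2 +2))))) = 0.05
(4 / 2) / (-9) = -2/9 = -0.22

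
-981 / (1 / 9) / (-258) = 2943/86 = 34.22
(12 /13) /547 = 12/7111 = 0.00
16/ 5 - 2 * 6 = -44/5 = -8.80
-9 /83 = -0.11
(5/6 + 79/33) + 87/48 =887/176 = 5.04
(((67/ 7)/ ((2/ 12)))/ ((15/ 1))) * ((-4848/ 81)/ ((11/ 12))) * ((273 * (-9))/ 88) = 6979.52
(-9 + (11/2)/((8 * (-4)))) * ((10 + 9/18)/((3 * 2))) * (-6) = 12327/128 = 96.30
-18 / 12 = -3/2 = -1.50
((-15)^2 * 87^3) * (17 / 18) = 279863775/2 = 139931887.50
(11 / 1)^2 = 121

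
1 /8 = 0.12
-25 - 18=-43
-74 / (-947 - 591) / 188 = 37/144572 = 0.00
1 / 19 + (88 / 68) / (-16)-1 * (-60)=154967/2584 = 59.97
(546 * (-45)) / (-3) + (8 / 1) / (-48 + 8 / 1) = 40949/5 = 8189.80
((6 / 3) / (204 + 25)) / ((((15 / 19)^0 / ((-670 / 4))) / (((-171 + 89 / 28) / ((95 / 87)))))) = 27390471/121828 = 224.83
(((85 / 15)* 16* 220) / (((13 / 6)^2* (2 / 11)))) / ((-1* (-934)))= 1974720/78923 = 25.02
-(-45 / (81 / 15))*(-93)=-775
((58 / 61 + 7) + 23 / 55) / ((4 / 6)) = 42117/3355 = 12.55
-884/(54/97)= -42874/27 = -1587.93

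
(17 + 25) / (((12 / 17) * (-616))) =-17/176 = -0.10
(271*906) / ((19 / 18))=4419468/19 = 232603.58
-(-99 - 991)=1090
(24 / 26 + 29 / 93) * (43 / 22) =64199/26598 = 2.41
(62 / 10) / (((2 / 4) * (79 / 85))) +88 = 8006/79 = 101.34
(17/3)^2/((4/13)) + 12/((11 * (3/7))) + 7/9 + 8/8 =43039/396 = 108.68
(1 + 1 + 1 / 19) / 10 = 39/190 = 0.21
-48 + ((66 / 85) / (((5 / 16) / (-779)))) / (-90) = -168896/6375 = -26.49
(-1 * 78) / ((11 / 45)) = -3510/11 = -319.09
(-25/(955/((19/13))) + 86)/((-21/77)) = -2347873/7449 = -315.19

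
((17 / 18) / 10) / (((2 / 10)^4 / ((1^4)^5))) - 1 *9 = 1801/36 = 50.03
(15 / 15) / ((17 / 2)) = 2/17 = 0.12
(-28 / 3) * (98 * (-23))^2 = -142254448/3 = -47418149.33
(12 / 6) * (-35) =-70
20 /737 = 0.03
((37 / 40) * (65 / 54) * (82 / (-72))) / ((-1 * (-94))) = -19721/1461888 = -0.01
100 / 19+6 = 214/19 = 11.26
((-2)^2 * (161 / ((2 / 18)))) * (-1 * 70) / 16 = -50715/2 = -25357.50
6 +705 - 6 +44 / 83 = 58559/83 = 705.53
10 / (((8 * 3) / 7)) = 35/12 = 2.92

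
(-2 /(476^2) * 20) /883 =-5/25008326 = 0.00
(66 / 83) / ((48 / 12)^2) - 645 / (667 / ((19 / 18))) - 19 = -26534803/1328664 = -19.97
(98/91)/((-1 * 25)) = -14/325 = -0.04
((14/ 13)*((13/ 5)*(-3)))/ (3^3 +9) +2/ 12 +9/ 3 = 44/15 = 2.93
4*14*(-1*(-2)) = 112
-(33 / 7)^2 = -1089/49 = -22.22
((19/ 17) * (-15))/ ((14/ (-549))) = 156465/238 = 657.42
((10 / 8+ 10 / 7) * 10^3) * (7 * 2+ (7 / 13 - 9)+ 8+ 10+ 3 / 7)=40893750/637 = 64197.41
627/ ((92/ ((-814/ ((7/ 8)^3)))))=-65328384/7889 = -8280.95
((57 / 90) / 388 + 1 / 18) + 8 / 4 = 71837/34920 = 2.06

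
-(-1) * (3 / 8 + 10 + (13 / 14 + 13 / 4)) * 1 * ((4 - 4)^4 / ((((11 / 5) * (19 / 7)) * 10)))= 0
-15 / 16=-0.94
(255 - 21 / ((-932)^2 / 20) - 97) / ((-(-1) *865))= 34310543/187839940 = 0.18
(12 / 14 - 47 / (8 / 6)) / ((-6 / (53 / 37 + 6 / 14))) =10.67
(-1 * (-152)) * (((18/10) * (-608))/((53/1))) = -3138.66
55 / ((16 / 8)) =55/2 = 27.50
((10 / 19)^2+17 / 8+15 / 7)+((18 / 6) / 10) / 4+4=108912/12635 = 8.62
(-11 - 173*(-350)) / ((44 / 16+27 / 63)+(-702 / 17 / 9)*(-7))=28816564/16801 = 1715.17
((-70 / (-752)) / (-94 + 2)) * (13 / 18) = -455/622656 = 0.00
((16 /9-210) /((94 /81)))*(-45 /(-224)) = -379485/10528 = -36.05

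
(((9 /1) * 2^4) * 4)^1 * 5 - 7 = 2873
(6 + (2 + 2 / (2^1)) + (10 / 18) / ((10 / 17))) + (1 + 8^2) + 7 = 1475/18 = 81.94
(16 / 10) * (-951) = -7608/5 = -1521.60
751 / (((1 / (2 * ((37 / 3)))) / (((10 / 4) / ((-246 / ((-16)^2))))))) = -17783680/369 = -48194.25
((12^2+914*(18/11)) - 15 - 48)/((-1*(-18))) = 1927/22 = 87.59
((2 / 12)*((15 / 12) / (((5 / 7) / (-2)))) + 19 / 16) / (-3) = -29/144 = -0.20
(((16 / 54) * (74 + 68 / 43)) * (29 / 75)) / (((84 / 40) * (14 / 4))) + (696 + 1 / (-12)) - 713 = -32573935/2048004 = -15.91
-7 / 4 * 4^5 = -1792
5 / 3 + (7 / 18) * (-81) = -29.83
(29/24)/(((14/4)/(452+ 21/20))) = 262769/1680 = 156.41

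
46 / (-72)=-0.64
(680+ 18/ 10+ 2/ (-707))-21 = 2335918/3535 = 660.80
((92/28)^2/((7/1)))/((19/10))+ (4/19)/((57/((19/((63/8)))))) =144398/175959 = 0.82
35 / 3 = 11.67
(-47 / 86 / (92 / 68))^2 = 638401/3912484 = 0.16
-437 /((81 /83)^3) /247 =-13151101/6908733 = -1.90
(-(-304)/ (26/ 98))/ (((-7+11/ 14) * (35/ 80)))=-476672/1131 = -421.46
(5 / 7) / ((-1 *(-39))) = 5/273 = 0.02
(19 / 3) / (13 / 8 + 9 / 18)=152/51 = 2.98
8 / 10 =4/5 = 0.80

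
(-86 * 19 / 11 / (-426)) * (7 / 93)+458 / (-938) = -47216660/102194631 = -0.46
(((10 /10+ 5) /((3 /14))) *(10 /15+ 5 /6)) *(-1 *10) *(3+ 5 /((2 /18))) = -20160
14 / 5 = 2.80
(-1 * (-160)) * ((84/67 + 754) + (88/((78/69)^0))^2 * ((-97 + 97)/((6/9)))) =8096320/67 = 120840.60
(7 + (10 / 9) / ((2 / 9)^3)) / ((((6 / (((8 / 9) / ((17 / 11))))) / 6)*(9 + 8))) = 9526/2601 = 3.66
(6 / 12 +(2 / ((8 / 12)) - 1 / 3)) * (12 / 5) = 38/5 = 7.60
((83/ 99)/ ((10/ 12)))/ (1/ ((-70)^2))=162680/33 = 4929.70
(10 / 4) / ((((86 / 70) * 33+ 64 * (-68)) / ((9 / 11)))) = -1575/3319822 = 0.00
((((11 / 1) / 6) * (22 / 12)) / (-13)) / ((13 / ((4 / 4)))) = -121/6084 = -0.02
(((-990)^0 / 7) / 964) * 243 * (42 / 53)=729/25546 = 0.03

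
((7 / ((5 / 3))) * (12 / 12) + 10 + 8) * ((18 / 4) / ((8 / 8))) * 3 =2997/10 = 299.70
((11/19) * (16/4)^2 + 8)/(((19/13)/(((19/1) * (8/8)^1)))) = 4264/19 = 224.42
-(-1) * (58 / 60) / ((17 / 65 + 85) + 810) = 377/349152 = 0.00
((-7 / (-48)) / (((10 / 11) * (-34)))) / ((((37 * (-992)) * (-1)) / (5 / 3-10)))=385/359405568 = 0.00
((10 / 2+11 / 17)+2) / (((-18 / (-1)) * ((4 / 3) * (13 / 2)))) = 5/102 = 0.05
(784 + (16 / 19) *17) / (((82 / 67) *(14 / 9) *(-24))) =-17.47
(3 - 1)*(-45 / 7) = -90/7 = -12.86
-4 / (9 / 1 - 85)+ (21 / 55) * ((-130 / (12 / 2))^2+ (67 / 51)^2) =163041047/906015 = 179.95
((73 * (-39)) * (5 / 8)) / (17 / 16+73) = -1898/79 = -24.03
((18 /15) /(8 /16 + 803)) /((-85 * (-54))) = 2/6146775 = 0.00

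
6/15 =2/5 = 0.40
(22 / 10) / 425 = 11/2125 = 0.01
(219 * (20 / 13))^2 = 19184400/169 = 113517.16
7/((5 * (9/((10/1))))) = 14/9 = 1.56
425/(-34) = -25/2 = -12.50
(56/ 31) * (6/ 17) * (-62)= -39.53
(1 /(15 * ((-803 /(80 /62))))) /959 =-8/71617161 = 0.00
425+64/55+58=26629/55 = 484.16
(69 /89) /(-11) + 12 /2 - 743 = -721592/979 = -737.07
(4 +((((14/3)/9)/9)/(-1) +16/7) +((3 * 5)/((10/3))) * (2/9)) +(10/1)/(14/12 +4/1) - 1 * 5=219550/52731 = 4.16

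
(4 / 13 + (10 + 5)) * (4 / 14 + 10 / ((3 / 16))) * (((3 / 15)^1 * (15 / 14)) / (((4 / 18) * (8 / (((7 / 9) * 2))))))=112037/728 = 153.90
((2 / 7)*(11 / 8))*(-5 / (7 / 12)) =-165/49 = -3.37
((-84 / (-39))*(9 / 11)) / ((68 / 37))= 2331/2431 = 0.96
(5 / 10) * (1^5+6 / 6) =1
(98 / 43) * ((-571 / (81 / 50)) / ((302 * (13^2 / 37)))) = -51761150/88882677 = -0.58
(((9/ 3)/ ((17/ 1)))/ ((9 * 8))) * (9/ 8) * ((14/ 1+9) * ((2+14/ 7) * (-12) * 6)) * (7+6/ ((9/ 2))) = -5175/34 = -152.21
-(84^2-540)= -6516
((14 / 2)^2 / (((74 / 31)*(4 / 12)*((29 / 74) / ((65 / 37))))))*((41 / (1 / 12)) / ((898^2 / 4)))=145732860/216317873 = 0.67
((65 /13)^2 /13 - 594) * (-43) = 330971/13 = 25459.31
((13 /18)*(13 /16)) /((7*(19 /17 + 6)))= 2873/243936 = 0.01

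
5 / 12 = 0.42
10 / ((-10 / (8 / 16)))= -0.50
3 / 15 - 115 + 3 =-559/5 = -111.80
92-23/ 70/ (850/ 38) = 2736563/29750 = 91.99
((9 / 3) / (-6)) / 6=-1/12 = -0.08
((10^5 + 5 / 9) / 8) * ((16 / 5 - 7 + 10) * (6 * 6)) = 5580031/2 = 2790015.50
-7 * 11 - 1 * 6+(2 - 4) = -85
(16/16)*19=19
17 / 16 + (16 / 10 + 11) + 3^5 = 20533/80 = 256.66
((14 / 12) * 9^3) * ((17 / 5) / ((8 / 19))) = 549423/80 = 6867.79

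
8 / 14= 4/7 = 0.57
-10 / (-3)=10/3 = 3.33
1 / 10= 0.10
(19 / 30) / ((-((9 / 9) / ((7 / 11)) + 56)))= -133/12090 = -0.01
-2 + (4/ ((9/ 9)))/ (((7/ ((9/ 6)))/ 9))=40/7 = 5.71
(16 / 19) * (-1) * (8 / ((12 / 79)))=-2528/57 = -44.35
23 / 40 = 0.58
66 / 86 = 33/43 = 0.77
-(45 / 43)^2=-2025/1849 = -1.10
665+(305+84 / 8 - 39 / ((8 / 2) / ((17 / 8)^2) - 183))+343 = 139336799/105262 = 1323.71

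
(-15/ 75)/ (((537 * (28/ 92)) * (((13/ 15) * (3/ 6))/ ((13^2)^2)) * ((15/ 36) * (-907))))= 1212744/5682355 = 0.21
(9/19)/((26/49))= 441/494 = 0.89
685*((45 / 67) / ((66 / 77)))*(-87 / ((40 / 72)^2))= -151300.14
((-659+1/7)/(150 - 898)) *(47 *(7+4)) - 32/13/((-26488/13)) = 3661773/8041 = 455.39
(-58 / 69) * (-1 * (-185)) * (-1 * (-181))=-1942130/69 = -28146.81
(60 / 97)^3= 216000/912673 = 0.24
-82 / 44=-41/22 = -1.86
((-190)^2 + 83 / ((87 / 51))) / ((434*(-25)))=-1048311/314650 = -3.33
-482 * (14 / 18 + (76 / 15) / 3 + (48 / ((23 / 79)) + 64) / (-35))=135442/69 = 1962.93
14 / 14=1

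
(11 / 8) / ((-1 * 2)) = -11/16 = -0.69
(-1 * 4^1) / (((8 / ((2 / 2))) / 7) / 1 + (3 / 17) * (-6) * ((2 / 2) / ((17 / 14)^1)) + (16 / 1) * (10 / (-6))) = 6069/40049 = 0.15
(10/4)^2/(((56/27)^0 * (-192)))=-25/768 = -0.03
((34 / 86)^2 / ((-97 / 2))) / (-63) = 578/11299239 = 0.00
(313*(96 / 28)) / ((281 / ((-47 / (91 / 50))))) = -17653200/178997 = -98.62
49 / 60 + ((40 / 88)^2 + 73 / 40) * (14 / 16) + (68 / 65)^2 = 362071433/98155200 = 3.69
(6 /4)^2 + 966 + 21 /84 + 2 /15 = 29059/30 = 968.63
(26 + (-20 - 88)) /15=-82/15 = -5.47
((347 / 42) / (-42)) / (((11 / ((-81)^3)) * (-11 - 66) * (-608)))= 20490003/100935296 = 0.20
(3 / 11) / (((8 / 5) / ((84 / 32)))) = 315/704 = 0.45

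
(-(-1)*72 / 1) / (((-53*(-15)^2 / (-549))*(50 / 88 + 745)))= 21472/4829625 = 0.00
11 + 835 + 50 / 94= 39787/47 = 846.53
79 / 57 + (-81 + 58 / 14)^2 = 16502179/2793 = 5908.41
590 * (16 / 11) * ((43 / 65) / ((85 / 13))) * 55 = 81184/17 = 4775.53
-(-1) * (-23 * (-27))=621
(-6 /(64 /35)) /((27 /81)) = -315/32 = -9.84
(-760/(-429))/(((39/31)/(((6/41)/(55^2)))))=9424/138337485 = 0.00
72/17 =4.24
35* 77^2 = 207515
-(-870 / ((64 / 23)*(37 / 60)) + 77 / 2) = 138679/296 = 468.51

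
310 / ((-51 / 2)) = -620/51 = -12.16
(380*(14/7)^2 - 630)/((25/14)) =2492/5 = 498.40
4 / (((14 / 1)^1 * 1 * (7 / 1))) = 2/49 = 0.04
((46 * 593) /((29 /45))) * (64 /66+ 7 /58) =426968895/9251 = 46153.81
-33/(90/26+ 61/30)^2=-5019300/4592449 = -1.09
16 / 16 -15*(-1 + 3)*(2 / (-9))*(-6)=-39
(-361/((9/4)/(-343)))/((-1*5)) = -495292/45 = -11006.49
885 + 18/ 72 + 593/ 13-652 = 278.87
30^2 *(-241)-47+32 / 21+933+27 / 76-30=-216042.12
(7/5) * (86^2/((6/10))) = 51772/3 = 17257.33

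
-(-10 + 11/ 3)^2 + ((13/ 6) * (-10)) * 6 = -1531/9 = -170.11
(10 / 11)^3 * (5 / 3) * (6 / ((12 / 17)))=42500/3993 = 10.64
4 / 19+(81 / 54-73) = -2709/38 = -71.29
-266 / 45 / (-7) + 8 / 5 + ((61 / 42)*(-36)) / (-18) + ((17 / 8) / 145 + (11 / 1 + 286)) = 22096751/73080 = 302.36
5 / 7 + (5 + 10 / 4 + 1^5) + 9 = 255/14 = 18.21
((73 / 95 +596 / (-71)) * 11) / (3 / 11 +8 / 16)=-12447754/114665 = -108.56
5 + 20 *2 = 45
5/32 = 0.16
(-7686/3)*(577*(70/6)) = -17246530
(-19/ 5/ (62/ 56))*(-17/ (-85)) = -532/775 = -0.69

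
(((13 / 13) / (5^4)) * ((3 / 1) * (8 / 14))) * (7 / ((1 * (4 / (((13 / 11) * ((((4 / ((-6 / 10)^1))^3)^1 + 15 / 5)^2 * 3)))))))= 1463.95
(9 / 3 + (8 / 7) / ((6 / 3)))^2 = 625/49 = 12.76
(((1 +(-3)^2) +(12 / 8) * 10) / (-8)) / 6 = -0.52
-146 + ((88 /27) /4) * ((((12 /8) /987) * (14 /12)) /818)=-146.00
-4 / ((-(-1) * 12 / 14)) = -4.67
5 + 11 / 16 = 91/16 = 5.69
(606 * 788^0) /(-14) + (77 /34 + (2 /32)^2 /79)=-98723337/2406656 = -41.02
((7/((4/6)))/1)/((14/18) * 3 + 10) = 0.85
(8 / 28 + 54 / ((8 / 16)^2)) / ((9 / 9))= 1514/7 = 216.29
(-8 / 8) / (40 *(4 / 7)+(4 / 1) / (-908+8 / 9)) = -14287/326497 = -0.04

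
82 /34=41/17 = 2.41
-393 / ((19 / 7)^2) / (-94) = 19257/33934 = 0.57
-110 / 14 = -55/7 = -7.86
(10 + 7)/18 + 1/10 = 47/45 = 1.04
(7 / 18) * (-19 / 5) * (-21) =931/30 = 31.03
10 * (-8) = -80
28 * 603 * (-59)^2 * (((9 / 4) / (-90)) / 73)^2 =14693301/2131600 = 6.89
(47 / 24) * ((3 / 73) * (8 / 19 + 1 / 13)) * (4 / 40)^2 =5781/14424800 = 0.00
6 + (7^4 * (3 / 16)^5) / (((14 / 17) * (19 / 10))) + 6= 246159993/19922944 = 12.36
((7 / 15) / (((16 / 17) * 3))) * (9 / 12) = 119/960 = 0.12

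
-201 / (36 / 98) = -3283/6 = -547.17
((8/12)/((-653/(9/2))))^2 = 9/426409 = 0.00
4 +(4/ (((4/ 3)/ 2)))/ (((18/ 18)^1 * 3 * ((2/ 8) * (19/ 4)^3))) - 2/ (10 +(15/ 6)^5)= 95841884/23629255 = 4.06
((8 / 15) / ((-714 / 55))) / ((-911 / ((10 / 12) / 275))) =2/14635215 = 0.00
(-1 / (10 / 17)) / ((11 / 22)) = -17/5 = -3.40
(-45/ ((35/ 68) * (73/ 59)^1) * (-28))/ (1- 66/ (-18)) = 216648/511 = 423.97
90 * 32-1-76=2803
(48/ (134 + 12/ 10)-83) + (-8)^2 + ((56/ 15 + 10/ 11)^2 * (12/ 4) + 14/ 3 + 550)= 307081613/511225 = 600.68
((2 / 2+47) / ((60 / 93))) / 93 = 4/5 = 0.80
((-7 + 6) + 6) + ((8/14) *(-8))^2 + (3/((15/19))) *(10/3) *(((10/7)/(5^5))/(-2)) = 2379109/91875 = 25.90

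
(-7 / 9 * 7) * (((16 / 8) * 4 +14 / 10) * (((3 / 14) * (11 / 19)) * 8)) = -14476/285 = -50.79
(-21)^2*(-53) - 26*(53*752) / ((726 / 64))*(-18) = 196133019/121 = 1620934.04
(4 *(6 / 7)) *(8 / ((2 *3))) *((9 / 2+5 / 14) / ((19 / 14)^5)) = 11941888/2476099 = 4.82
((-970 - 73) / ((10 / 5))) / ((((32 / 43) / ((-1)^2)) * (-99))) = 44849/6336 = 7.08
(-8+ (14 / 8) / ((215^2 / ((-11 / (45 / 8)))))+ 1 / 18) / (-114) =11017061/158089500 = 0.07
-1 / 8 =-0.12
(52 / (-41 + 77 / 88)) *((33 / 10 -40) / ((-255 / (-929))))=70916144/409275 = 173.27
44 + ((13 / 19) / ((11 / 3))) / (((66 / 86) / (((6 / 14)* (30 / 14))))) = 4981799/112651 = 44.22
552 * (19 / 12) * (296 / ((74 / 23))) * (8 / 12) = 160816/3 = 53605.33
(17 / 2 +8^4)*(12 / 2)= 24627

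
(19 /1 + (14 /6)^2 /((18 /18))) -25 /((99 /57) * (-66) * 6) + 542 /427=143686561/5580036 = 25.75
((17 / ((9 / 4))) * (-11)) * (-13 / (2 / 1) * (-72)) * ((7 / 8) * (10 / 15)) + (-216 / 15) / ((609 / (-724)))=-69036892/3045 = -22672.21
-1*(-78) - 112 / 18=646/9 = 71.78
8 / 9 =0.89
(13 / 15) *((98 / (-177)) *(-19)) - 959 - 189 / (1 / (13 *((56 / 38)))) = -230570221/50445 = -4570.72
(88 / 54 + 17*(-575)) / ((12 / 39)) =-3430453/108 = -31763.45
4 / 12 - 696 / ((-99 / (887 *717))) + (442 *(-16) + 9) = 4464062.42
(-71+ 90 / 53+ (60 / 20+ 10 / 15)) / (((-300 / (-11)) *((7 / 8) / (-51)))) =3903064/27825 = 140.27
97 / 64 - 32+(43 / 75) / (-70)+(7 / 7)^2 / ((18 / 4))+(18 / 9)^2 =-13240253/504000 = -26.27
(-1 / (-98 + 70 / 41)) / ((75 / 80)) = 164/14805 = 0.01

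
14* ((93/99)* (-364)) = -157976/33 = -4787.15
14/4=7/2 = 3.50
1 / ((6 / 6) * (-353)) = -1/353 = 0.00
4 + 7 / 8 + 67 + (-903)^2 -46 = 6523479/8 = 815434.88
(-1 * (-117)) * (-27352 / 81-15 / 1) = -371371/9 = -41263.44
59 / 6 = 9.83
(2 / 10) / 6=1/30 = 0.03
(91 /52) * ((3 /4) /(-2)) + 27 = 843/32 = 26.34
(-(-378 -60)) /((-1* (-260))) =219/130 = 1.68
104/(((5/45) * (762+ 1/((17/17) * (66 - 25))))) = 38376/31243 = 1.23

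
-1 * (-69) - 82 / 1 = -13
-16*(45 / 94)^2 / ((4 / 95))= -192375/2209 = -87.09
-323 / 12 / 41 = -0.66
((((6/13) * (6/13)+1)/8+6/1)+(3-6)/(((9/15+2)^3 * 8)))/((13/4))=53873/28561 = 1.89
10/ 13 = 0.77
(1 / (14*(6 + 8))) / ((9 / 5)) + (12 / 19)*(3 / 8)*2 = 15971/33516 = 0.48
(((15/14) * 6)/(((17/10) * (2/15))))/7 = 3375/833 = 4.05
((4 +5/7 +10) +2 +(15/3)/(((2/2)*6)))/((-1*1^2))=-737/42 = -17.55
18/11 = 1.64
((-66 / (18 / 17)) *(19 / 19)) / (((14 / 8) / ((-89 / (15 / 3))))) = 66572/105 = 634.02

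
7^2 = 49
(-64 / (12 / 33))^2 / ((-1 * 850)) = -15488/425 = -36.44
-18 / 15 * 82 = -492/5 = -98.40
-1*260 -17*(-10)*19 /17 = -70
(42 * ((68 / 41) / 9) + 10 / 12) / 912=37/3936 = 0.01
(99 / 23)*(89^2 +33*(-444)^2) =644827491/23 = 28035977.87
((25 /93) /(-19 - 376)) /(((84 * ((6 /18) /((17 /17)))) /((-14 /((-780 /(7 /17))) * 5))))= -35/38968488 = 0.00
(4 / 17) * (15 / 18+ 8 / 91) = 1006/4641 = 0.22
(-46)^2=2116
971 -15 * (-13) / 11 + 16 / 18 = 97972/99 = 989.62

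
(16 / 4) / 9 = 4/9 = 0.44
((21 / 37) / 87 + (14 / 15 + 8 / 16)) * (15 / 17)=46349/36482 = 1.27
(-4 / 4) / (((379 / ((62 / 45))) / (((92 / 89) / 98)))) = -2852/74376855 = 0.00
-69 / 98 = -0.70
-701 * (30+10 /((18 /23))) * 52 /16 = -3508505/36 = -97458.47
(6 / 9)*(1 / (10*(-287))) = -1/4305 = 0.00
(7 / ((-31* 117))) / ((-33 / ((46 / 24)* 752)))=30268/359073 = 0.08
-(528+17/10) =-5297/10 = -529.70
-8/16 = -1/2 = -0.50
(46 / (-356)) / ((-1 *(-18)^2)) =23/57672 = 0.00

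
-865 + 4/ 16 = -3459/4 = -864.75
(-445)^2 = 198025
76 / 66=38/33 = 1.15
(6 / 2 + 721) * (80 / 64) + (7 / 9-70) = 7522/9 = 835.78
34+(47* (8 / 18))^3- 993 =5945561/729 = 8155.78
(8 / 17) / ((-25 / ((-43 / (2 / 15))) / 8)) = 4128/85 = 48.56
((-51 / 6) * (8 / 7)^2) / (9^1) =-544/441 = -1.23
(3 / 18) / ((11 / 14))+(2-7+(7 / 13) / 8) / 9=-1153/3432 = -0.34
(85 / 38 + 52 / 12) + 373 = 43271/114 = 379.57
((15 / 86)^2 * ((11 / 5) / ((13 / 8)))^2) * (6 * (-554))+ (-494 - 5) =-213845395/312481 = -684.35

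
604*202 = 122008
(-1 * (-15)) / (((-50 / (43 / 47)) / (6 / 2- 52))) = 6321/470 = 13.45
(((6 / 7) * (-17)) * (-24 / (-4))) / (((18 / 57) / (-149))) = 288762/7 = 41251.71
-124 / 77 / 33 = -124/2541 = -0.05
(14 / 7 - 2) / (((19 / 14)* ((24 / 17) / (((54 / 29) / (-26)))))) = 0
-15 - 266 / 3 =-311/3 = -103.67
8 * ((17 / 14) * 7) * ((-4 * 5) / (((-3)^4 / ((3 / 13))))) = -3.87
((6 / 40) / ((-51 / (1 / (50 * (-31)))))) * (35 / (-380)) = -7/40052000 = 0.00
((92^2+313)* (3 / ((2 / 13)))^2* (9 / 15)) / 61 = 40049451/1220 = 32827.42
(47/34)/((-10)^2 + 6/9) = 141/10268 = 0.01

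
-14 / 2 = -7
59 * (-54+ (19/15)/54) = -3184.62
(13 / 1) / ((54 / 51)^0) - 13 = 0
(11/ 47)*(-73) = -803/47 = -17.09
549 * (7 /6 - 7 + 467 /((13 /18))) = 9146523/26 = 351789.35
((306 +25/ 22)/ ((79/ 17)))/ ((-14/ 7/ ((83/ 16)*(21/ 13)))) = -276.92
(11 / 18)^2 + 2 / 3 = 1.04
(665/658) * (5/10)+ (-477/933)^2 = 13941323/18183548 = 0.77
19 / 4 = 4.75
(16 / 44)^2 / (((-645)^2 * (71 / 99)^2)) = 144/233020225 = 0.00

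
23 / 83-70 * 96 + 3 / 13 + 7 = -7242779/1079 = -6712.49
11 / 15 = 0.73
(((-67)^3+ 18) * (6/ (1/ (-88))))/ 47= 158793360/47 = 3378582.13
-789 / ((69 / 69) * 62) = -789/62 = -12.73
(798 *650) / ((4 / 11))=1426425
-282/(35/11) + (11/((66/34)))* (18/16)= -82.25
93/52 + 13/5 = 1141/260 = 4.39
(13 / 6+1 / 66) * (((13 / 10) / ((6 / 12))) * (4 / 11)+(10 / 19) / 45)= 72016/34485 = 2.09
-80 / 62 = -40/31 = -1.29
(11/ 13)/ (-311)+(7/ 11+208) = 9278564/44473 = 208.63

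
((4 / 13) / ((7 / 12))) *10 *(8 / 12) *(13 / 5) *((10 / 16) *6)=240/7 = 34.29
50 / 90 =5/9 = 0.56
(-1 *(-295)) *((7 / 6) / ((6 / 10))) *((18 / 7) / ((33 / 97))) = 143075/33 = 4335.61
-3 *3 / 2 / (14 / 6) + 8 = 85/14 = 6.07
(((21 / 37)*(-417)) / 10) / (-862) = 0.03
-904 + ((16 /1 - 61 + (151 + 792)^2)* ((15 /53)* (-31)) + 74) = -413523850/53 = -7802336.79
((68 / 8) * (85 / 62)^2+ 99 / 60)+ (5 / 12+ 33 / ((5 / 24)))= 20347391/115320 = 176.44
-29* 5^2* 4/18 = -1450/9 = -161.11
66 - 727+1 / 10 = -6609/10 = -660.90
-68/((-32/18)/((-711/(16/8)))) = -108783/8 = -13597.88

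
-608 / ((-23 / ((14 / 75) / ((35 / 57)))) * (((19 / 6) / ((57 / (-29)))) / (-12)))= 4990464/83375 = 59.86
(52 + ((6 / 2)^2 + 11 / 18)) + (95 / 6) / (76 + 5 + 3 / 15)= 451679/7308 = 61.81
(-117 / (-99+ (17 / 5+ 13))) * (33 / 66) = 585/826 = 0.71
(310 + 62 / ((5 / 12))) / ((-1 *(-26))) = 17.65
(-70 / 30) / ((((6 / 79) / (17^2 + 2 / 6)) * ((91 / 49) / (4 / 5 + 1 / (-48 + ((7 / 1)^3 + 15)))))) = -2249051/585 = -3844.53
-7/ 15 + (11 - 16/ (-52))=2114/195 = 10.84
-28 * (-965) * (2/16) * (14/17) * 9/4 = 425565/68 = 6258.31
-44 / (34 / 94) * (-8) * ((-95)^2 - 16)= 149044896/17 = 8767346.82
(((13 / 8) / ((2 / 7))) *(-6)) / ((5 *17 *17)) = -273/11560 = -0.02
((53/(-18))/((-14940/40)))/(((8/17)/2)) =0.03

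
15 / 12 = 5/4 = 1.25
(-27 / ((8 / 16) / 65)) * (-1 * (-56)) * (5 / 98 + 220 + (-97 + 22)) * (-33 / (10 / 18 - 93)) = -569950425/56 = -10177686.16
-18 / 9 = -2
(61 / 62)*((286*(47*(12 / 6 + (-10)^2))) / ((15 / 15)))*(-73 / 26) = -117412251/31 = -3787491.97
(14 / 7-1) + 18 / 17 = 35/17 = 2.06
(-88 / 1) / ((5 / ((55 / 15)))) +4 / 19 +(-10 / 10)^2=-18047/285 = -63.32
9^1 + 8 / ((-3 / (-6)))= 25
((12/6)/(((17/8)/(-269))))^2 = 18524416/289 = 64098.33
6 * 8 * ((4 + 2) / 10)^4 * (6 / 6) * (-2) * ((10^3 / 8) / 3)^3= -900000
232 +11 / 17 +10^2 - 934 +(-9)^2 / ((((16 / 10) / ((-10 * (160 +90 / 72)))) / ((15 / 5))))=-66775943/272 = -245499.79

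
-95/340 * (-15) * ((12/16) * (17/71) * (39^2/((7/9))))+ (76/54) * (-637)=123524453/214704 = 575.32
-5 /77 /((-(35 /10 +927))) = 10/143297 = 0.00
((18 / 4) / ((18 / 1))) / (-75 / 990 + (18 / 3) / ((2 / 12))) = 33/4742 = 0.01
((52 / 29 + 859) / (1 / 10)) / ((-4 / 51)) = -6365565/58 = -109751.12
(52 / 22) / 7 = 26/77 = 0.34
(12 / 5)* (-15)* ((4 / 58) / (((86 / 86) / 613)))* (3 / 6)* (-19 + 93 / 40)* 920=11673972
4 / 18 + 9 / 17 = 0.75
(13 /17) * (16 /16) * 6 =78/17 = 4.59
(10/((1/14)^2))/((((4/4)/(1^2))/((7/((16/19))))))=32585/2 = 16292.50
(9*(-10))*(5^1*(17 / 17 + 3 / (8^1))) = -2475/4 = -618.75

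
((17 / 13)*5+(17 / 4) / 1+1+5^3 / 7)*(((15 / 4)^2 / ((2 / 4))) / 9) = 269775/2912 = 92.64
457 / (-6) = -457/6 = -76.17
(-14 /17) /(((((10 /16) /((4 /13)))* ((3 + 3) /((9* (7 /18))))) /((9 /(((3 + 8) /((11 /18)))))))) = -392/3315 = -0.12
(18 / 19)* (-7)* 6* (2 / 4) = -378/19 = -19.89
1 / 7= 0.14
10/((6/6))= 10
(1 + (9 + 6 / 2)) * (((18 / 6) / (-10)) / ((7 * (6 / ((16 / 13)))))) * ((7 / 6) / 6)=-1/45 = -0.02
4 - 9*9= -77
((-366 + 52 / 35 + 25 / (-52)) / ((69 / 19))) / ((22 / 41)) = -517482689/2762760 = -187.31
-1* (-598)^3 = 213847192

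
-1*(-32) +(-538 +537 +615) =646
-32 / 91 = -0.35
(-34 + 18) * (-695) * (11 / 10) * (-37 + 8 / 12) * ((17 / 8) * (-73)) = 206826301/3 = 68942100.33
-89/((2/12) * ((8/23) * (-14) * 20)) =6141/1120 = 5.48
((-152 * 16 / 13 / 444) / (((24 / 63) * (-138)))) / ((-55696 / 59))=-133/15665208 = 0.00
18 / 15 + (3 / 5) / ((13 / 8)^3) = 14718/10985 = 1.34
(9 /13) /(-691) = -9/8983 = 0.00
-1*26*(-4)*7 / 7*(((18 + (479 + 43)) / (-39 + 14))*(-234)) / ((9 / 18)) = 5256576/5 = 1051315.20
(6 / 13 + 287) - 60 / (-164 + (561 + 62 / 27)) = 40267537/140153 = 287.31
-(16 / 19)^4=-65536/130321 = -0.50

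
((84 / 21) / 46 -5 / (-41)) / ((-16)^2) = 197/241408 = 0.00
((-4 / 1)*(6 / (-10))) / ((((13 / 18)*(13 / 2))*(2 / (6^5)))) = 1679616/845 = 1987.71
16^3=4096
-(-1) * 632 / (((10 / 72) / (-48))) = -1092096/5 = -218419.20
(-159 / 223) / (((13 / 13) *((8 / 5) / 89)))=-70755/1784 = -39.66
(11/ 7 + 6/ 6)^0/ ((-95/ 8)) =-8/95 = -0.08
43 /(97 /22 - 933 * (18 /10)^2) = -23650/1660181 = -0.01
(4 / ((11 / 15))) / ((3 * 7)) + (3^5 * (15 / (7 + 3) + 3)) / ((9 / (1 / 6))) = 6317/308 = 20.51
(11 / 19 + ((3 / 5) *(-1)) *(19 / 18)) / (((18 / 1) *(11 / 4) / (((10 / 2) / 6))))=-31/33858 = 0.00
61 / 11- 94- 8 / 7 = -6899/77 = -89.60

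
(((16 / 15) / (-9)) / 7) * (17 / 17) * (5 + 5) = -32/189 = -0.17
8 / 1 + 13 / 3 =37/3 = 12.33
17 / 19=0.89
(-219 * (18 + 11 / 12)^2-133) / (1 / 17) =-64056017/48 = -1334500.35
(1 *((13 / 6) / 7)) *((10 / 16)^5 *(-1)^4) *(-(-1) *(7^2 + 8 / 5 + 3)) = 544375/344064 = 1.58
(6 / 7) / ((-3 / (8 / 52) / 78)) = -24/7 = -3.43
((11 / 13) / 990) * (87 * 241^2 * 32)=26949584/195 = 138202.99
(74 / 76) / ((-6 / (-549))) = 6771/76 = 89.09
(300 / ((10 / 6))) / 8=45/2 = 22.50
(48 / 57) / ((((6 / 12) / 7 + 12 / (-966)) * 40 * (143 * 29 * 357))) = 92/381752085 = 0.00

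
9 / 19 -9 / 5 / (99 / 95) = -1.25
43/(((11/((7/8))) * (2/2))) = 301/88 = 3.42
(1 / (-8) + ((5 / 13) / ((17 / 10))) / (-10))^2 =68121/3125824 = 0.02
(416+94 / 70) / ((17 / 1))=24.55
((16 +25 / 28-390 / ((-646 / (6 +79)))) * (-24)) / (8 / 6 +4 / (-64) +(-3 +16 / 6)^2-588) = 31351968/11234909 = 2.79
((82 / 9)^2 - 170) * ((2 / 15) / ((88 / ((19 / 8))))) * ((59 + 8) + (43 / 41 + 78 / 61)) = -967172713/44567820 = -21.70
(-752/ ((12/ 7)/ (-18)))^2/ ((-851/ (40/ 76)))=-623468160/16169 = -38559.48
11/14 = 0.79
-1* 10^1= -10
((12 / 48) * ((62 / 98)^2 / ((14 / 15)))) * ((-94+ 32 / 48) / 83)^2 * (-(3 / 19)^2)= -2883000/853016647 = 0.00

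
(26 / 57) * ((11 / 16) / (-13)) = -11/456 = -0.02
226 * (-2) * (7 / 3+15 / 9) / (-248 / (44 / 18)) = 4972/279 = 17.82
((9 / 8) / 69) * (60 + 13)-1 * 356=-65285/184 = -354.81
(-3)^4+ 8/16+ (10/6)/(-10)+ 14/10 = 1241/15 = 82.73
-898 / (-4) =449/2 = 224.50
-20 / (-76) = 5/19 = 0.26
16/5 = 3.20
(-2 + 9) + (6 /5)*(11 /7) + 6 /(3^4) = 8467/945 = 8.96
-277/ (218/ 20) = -25.41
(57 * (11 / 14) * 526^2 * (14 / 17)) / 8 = 1275557.74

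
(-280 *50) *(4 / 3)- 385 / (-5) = -55769/3 = -18589.67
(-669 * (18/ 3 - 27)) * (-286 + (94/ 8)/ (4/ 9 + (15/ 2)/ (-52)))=-974551032/281 = -3468153.14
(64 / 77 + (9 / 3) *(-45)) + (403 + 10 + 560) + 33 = 67131/77 = 871.83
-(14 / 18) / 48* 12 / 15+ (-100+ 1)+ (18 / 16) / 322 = -34431533/347760 = -99.01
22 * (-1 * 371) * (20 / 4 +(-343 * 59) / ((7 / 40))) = 943812870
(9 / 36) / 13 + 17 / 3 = 887/156 = 5.69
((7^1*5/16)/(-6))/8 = -35/768 = -0.05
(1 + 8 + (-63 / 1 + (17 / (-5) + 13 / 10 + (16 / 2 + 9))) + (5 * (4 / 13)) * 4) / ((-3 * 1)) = 4283/390 = 10.98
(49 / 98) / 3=1/6 = 0.17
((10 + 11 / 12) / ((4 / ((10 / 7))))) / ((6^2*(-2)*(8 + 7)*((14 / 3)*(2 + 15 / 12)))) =-131/550368 = 0.00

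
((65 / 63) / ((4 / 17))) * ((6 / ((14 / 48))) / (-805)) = -884/7889 = -0.11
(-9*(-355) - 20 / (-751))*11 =26394115/751 = 35145.29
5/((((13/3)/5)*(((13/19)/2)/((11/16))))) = 15675/1352 = 11.59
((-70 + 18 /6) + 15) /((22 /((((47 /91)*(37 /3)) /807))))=-3478/186417 = -0.02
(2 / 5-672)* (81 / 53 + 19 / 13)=-2007.98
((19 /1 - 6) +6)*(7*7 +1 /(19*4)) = 3725/4 = 931.25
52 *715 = 37180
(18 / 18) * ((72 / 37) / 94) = 36/1739 = 0.02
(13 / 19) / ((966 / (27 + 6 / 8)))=481/24472 = 0.02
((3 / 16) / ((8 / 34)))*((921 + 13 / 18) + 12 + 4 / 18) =285787/384 = 744.24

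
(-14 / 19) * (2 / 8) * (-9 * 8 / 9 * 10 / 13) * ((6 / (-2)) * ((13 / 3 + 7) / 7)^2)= -46240/5187 = -8.91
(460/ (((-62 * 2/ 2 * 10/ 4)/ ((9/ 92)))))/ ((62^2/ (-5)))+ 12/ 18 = 238463/357492 = 0.67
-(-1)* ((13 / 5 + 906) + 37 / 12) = 54701/60 = 911.68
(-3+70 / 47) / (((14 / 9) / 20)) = -6390/329 = -19.42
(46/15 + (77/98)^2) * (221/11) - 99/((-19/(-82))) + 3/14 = -216925081/614460 = -353.03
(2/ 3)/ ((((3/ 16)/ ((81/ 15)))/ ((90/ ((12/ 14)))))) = 2016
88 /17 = 5.18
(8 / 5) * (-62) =-496/5 = -99.20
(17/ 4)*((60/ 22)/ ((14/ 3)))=765/308 = 2.48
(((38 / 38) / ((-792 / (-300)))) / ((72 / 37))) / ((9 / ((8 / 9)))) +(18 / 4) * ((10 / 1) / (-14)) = -538045/168399 = -3.20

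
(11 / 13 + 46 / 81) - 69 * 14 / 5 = -1009753/5265 = -191.79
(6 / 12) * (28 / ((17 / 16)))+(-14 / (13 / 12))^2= 517664/2873 = 180.18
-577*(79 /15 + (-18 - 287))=2594192/15 = 172946.13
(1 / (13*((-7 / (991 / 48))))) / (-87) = 991/380016 = 0.00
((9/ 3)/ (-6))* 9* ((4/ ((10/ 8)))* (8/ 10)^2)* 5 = -1152/25 = -46.08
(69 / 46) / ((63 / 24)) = 4/7 = 0.57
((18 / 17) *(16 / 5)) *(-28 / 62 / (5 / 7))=-28224/13175 = -2.14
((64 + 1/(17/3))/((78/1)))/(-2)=-1091/2652 = -0.41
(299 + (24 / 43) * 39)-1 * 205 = 4978/43 = 115.77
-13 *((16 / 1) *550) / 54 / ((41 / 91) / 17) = -88488400/1107 = -79935.32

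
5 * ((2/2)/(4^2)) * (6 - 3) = 15/16 = 0.94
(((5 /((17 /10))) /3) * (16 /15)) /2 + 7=1151/153 = 7.52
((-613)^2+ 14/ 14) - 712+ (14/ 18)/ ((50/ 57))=56258833/150 = 375058.89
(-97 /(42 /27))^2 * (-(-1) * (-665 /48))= -24134085/448 = -53870.73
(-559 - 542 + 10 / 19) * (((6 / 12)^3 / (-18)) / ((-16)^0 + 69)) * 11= 32857/27360 = 1.20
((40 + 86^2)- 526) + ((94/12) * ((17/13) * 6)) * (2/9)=810068/117 = 6923.66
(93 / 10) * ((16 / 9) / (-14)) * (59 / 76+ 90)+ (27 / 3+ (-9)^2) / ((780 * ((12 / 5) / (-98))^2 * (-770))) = -490472747/4564560 = -107.45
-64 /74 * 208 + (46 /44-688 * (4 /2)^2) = -2930.85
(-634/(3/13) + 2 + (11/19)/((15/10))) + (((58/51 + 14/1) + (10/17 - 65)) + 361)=-2357792/969 = -2433.22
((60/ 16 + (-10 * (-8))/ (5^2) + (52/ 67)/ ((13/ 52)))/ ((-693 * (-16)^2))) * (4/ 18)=-499/39621120 = 0.00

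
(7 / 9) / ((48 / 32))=14/27 = 0.52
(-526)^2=276676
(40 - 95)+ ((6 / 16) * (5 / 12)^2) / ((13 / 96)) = -2835/52 = -54.52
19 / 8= 2.38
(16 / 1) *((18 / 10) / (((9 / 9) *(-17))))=-144/85 = -1.69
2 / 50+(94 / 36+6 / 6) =1643/450 = 3.65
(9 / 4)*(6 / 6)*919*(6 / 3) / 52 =79.53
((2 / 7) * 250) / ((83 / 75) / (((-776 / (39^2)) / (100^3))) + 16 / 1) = -12125/368206034 = 0.00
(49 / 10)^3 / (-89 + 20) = -117649/69000 = -1.71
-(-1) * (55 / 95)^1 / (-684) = -11/12996 = 0.00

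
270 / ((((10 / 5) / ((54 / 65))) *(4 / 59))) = 43011/26 = 1654.27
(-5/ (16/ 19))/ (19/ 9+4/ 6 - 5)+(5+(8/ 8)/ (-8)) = 483/64 = 7.55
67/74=0.91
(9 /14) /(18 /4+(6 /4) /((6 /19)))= 18/259 = 0.07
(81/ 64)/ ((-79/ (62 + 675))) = -59697/5056 = -11.81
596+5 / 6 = 3581/6 = 596.83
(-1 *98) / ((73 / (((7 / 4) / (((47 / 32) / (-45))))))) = 246960/3431 = 71.98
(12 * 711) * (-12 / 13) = -102384/13 = -7875.69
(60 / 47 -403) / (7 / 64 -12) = 1208384/35767 = 33.78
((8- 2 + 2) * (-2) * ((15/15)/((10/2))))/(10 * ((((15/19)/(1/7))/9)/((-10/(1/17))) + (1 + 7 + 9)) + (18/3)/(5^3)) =-387600/20592689 = -0.02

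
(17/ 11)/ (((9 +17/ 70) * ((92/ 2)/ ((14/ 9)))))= 8330/1473219 = 0.01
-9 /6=-3/2 = -1.50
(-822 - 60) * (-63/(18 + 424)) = 27783/221 = 125.71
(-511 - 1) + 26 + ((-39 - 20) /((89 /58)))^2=7860478/7921 = 992.36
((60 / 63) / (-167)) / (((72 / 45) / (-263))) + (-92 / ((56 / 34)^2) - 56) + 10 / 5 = -86.98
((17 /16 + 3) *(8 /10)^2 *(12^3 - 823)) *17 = 40001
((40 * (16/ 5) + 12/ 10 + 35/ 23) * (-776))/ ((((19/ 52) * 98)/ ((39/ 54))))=-2045.99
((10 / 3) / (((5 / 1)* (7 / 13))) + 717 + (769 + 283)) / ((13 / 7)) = 37175/39 = 953.21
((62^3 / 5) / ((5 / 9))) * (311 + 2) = 671369976/25 = 26854799.04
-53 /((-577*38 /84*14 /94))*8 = 119568/10963 = 10.91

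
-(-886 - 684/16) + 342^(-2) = 27157579/29241 = 928.75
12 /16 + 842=3371/4 = 842.75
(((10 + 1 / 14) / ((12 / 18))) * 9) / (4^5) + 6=175839/28672 = 6.13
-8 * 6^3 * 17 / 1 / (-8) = 3672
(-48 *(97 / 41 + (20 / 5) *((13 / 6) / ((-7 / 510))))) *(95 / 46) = 411633480/6601 = 62359.26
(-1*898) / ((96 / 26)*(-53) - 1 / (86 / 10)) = 501982/109457 = 4.59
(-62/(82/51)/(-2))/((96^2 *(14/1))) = 527/3526656 = 0.00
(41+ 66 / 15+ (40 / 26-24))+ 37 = 3896/65 = 59.94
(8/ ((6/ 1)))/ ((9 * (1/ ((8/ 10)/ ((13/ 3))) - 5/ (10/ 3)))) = 16/423 = 0.04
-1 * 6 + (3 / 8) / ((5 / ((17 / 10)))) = -2349/400 = -5.87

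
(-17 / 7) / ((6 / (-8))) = 68/21 = 3.24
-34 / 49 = -0.69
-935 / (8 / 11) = -10285/8 = -1285.62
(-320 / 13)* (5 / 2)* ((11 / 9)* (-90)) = 88000/13 = 6769.23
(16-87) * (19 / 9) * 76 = -102524/9 = -11391.56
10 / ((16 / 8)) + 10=15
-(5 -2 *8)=11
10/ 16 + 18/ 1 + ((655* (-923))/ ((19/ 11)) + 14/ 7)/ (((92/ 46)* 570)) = -12493519/43320 = -288.40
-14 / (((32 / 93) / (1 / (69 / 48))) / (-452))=294252/23 = 12793.57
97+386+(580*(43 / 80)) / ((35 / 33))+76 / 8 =110101/140 = 786.44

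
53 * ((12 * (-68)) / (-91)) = 43248/91 = 475.25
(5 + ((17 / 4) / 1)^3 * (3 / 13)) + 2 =20563/832 = 24.72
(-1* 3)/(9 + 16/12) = -9/31 = -0.29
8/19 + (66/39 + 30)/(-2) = -3810/247 = -15.43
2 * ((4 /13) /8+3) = 79/13 = 6.08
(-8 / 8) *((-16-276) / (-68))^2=-5329/289 = -18.44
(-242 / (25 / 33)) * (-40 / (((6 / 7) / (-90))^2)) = 140873040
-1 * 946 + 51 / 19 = -17923/19 = -943.32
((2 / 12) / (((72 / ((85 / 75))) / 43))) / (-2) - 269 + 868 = 7762309/12960 = 598.94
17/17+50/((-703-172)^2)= 30627/30625 = 1.00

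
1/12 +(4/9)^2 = 91/324 = 0.28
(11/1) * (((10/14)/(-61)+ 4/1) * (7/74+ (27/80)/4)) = 39695227/5055680 = 7.85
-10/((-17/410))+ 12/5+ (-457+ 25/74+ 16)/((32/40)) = -7730441/25160 = -307.25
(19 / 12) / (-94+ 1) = -19/1116 = -0.02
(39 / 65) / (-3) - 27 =-27.20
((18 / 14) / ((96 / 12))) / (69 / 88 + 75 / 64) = 88/1071 = 0.08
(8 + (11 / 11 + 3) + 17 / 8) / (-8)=-113/64 = -1.77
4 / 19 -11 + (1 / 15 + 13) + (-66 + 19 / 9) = -52678/855 = -61.61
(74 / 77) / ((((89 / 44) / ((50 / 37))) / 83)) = 33200/623 = 53.29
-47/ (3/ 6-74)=94/147 = 0.64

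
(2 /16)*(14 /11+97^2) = 103513/88 = 1176.28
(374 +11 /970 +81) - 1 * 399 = 54331/970 = 56.01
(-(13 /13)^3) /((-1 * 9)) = 1/9 = 0.11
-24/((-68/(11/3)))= 22/17 = 1.29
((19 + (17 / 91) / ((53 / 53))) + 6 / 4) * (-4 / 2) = -3765/91 = -41.37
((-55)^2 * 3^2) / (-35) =-5445/7 = -777.86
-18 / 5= -3.60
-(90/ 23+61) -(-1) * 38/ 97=-143947/2231 = -64.52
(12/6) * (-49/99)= -98/99 = -0.99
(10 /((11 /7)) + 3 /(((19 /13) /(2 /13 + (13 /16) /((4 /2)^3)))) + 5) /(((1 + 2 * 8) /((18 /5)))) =572445/227392 = 2.52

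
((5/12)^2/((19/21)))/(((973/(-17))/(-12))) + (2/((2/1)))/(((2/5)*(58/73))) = 488145/153178 = 3.19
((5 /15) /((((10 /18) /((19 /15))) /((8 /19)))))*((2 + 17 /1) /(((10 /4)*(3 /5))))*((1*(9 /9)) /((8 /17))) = 646/75 = 8.61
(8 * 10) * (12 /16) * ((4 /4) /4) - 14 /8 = 13.25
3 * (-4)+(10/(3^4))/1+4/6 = -908/81 = -11.21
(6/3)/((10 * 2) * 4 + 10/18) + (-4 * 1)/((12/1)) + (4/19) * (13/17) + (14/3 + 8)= 8795017/702525 = 12.52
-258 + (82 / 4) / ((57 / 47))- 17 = -29423/114 = -258.10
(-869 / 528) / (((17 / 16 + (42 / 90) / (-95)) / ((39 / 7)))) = -1463475/168791 = -8.67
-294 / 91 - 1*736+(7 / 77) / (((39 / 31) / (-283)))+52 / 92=-7490192/9867 = -759.12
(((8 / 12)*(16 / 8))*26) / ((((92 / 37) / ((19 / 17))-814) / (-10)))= 365560/856017 = 0.43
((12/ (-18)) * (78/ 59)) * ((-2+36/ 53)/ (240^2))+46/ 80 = 2589247/4502880 = 0.58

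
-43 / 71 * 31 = -1333/71 = -18.77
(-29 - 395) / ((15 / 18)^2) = -610.56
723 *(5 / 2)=3615/2 = 1807.50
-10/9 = -1.11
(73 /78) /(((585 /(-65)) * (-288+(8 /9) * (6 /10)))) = 365/1009008 = 0.00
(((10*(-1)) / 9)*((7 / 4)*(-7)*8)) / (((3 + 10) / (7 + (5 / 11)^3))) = 9253160/155727 = 59.42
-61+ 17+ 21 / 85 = -3719/85 = -43.75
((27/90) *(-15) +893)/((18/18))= 1777/2 = 888.50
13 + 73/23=372/23 = 16.17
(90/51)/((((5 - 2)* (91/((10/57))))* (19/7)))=100/239343 = 0.00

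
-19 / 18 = -1.06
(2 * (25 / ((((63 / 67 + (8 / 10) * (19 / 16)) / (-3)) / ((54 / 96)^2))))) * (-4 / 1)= 2035125/20264 = 100.43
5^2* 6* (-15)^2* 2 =67500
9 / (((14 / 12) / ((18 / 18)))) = 54/7 = 7.71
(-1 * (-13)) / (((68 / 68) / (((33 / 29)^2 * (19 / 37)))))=268983/31117 = 8.64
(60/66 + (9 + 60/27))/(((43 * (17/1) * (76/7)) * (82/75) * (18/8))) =210175/338252706 = 0.00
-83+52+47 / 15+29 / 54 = -7379/270 = -27.33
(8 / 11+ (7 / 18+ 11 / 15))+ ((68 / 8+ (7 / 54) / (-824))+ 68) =191742767/2447280 = 78.35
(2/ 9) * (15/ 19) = 10/57 = 0.18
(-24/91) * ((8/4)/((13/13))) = -48/91 = -0.53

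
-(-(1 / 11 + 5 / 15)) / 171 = 14/5643 = 0.00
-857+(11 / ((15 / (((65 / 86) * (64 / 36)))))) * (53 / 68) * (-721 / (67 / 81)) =-74760043/48977 = -1526.43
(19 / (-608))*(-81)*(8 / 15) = 27/20 = 1.35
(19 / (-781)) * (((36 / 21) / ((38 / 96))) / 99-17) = 0.41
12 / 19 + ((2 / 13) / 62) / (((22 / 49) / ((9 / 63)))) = 106525/168454 = 0.63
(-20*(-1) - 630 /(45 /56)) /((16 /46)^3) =-2323897/128 = -18155.45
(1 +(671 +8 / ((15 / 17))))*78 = 265616/5 = 53123.20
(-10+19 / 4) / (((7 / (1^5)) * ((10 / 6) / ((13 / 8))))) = -117/160 = -0.73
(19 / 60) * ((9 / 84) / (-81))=-19/45360 = 0.00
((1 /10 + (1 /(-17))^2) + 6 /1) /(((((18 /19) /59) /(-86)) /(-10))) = 850252717/2601 = 326894.55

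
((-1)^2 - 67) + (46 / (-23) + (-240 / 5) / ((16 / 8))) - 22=-114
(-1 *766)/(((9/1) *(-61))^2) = -766/301401 = 0.00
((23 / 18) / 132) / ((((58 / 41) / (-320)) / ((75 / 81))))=-471500/232551 = -2.03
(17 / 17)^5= 1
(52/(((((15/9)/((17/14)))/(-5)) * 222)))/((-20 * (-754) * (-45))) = 17/13519800 = 0.00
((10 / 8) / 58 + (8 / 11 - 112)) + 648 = 1369783/2552 = 536.75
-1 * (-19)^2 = -361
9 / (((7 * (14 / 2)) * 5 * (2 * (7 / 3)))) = 27/3430 = 0.01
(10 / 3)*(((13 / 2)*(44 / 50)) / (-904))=-143/6780 = -0.02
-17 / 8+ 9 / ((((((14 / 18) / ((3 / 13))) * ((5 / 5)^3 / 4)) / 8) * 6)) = 8821/728 = 12.12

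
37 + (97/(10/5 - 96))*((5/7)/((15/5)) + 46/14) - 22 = 11216/987 = 11.36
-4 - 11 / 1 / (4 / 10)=-63/2 = -31.50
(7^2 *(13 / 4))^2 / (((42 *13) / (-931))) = -4151329/96 = -43243.01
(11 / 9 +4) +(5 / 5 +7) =119/9 = 13.22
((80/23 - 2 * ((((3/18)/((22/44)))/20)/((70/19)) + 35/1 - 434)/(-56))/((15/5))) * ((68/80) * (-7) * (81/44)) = 405240849/10304000 = 39.33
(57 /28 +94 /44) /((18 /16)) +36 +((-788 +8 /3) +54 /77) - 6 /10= -2583239/3465 = -745.52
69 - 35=34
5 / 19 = 0.26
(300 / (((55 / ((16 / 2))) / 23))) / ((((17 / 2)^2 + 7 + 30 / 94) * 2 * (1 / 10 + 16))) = 451200/1151843 = 0.39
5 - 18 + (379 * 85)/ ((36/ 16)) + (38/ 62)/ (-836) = 175605443/12276 = 14304.78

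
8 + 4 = 12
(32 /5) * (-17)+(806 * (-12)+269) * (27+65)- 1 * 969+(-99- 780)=-4335164/5 = -867032.80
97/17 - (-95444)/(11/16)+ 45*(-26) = 25743045/187 = 137663.34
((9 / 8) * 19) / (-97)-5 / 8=-82/97 = -0.85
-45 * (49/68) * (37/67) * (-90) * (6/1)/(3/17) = 3671325/67 = 54795.90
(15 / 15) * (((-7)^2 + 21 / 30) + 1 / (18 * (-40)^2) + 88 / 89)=129925529/2563200 = 50.69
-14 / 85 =-0.16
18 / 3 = 6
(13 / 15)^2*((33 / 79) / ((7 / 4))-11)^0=169/225 = 0.75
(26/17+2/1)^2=3600/289 = 12.46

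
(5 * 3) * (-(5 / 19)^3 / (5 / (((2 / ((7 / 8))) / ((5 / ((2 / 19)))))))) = -2400/912247 = 0.00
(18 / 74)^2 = 81/1369 = 0.06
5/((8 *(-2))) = -5/16 = -0.31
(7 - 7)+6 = 6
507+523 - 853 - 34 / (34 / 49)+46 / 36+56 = 3335/18 = 185.28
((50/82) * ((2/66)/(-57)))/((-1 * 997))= 25/76889637 = 0.00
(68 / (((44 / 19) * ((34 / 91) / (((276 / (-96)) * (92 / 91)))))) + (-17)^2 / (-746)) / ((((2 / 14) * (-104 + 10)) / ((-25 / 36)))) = -11.83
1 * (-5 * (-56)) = 280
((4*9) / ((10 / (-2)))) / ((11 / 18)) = -648/55 = -11.78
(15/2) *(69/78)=6.63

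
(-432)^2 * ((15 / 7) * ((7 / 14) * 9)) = 12597120/7 = 1799588.57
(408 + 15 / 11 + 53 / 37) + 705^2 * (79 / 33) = 484435219/407 = 1190258.52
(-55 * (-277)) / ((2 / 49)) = 746515/2 = 373257.50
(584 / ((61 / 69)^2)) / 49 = 2780424/182329 = 15.25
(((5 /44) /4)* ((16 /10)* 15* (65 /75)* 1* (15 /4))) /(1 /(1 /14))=195/1232 = 0.16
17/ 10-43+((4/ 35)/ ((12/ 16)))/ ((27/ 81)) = -2859/70 = -40.84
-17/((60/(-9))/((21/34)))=63/40 = 1.58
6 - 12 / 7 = 30/7 = 4.29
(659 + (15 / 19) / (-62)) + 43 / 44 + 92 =19487913/25916 = 751.96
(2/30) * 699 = 233/5 = 46.60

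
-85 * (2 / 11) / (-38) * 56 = 22.78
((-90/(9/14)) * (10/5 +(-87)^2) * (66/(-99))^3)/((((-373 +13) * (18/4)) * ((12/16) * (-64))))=52997/13122 = 4.04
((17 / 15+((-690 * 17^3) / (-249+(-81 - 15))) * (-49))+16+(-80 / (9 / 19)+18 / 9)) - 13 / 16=-346769689/720 = -481624.57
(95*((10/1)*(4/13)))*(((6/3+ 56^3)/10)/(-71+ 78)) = 66734840/91 = 733349.89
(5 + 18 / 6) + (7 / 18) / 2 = 295/36 = 8.19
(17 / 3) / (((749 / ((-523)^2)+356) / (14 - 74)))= -92999860/97377073 = -0.96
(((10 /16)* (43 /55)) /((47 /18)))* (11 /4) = 387/752 = 0.51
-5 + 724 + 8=727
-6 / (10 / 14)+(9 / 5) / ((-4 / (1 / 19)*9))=-3193/380 = -8.40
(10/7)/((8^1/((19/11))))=95/308 = 0.31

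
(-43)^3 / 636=-79507/636 = -125.01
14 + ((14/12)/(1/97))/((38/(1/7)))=3289/228 = 14.43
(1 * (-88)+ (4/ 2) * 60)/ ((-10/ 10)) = -32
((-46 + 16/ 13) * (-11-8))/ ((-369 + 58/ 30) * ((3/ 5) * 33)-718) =-138225/1297712 = -0.11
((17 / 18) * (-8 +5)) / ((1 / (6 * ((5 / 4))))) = -85/4 = -21.25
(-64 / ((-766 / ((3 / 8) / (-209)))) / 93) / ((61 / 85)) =-340/151368877 = 0.00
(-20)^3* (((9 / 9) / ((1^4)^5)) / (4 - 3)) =-8000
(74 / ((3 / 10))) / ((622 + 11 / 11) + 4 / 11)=8140/20571 = 0.40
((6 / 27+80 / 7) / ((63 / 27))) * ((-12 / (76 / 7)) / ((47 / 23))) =-16882/6251 = -2.70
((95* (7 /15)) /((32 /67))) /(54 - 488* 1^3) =-1273/5952 = -0.21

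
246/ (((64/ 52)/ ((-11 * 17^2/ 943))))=-123981/184 = -673.81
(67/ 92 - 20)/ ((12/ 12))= -1773/92 = -19.27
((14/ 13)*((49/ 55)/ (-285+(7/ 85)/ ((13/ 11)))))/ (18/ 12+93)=-833/23377464 = 0.00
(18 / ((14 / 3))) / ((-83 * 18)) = -3/1162 = 0.00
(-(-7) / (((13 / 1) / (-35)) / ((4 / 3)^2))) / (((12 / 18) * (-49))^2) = -20/637 = -0.03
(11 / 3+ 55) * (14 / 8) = 308/3 = 102.67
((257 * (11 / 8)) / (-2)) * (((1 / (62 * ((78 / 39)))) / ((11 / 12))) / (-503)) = 771/249488 = 0.00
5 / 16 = 0.31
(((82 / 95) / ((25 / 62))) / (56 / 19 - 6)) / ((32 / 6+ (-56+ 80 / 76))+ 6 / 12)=289788/20296375 = 0.01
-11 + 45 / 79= -10.43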